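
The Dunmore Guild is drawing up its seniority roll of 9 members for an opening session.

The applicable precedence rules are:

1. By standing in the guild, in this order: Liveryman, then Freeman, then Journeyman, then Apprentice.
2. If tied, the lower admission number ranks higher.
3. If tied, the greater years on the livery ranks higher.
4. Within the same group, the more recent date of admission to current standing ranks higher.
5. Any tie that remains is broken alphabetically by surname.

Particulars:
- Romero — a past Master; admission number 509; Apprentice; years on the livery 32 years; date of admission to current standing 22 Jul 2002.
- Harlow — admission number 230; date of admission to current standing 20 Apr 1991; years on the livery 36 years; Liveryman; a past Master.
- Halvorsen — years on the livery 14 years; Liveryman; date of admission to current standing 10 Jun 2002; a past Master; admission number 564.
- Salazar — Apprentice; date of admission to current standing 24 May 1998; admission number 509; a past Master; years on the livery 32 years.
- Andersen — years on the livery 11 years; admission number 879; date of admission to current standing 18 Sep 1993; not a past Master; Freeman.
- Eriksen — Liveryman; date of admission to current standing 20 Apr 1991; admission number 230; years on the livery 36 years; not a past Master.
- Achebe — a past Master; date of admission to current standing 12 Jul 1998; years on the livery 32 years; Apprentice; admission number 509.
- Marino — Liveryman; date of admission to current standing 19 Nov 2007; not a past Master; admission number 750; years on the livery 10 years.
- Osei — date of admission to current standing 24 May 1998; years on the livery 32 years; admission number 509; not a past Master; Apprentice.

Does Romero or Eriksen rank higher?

By standing in the guild: Eriksen, Harlow, Halvorsen and Marino (Liveryman); then Andersen (Freeman); then Romero, Achebe, Osei and Salazar (Apprentice).
Among Eriksen, Harlow, Halvorsen and Marino, by admission number (lower first): Eriksen and Harlow (230) before Halvorsen (564) before Marino (750).
Eriksen and Harlow both have years on the livery 36 years, so the next rule applies.
Eriksen and Harlow both have date of admission to current standing 20 Apr 1991, so the next rule applies.
Among Eriksen and Harlow, alphabetically by surname: Eriksen before Harlow.
Romero, Achebe, Osei and Salazar all have admission number 509, so the next rule applies.
Romero, Achebe, Osei and Salazar all have years on the livery 32 years, so the next rule applies.
Among Romero, Achebe, Osei and Salazar, by date of admission to current standing (later first): Romero (22 Jul 2002) before Achebe (12 Jul 1998) before Osei and Salazar (24 May 1998).
Among Osei and Salazar, alphabetically by surname: Osei before Salazar.
So Eriksen takes precedence.

Eriksen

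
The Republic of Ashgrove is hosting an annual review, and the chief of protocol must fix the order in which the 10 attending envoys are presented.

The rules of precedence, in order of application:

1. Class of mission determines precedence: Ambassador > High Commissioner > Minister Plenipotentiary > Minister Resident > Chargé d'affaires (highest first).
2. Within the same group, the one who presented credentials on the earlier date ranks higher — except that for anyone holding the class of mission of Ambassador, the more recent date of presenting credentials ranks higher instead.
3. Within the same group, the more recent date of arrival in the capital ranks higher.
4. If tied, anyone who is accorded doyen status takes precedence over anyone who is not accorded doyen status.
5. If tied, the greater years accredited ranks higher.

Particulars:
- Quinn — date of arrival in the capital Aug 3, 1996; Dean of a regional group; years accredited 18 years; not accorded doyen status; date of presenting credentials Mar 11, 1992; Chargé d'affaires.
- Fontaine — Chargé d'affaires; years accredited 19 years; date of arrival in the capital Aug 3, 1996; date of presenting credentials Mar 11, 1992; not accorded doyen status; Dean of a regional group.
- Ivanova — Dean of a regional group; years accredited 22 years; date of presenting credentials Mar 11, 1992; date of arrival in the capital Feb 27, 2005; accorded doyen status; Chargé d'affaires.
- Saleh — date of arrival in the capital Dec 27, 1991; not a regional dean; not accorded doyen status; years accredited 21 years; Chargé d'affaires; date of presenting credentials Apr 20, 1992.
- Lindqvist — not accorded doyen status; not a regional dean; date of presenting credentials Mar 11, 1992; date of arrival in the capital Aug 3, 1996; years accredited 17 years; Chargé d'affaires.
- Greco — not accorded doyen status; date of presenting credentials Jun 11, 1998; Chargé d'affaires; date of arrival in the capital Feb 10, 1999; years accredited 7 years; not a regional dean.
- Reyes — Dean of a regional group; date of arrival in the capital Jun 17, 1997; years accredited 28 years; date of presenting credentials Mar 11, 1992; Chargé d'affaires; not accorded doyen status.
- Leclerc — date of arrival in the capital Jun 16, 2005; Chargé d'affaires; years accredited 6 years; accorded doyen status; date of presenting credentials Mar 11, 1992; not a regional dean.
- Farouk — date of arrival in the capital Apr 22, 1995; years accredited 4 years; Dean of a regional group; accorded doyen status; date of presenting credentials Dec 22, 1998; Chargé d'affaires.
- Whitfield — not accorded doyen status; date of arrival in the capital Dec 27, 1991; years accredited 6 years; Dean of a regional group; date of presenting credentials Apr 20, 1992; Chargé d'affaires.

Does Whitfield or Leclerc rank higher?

By class of mission: Leclerc, Ivanova, Reyes, Fontaine, Quinn, Lindqvist, Saleh, Whitfield, Greco and Farouk (Chargé d'affaires).
Among Leclerc, Ivanova, Reyes, Fontaine, Quinn, Lindqvist, Saleh, Whitfield, Greco and Farouk, by date of presenting credentials (earlier first): Leclerc, Ivanova, Reyes, Fontaine, Quinn and Lindqvist (Mar 11, 1992) before Saleh and Whitfield (Apr 20, 1992) before Greco (Jun 11, 1998) before Farouk (Dec 22, 1998).
Among Leclerc, Ivanova, Reyes, Fontaine, Quinn and Lindqvist, by date of arrival in the capital (later first): Leclerc (Jun 16, 2005) before Ivanova (Feb 27, 2005) before Reyes (Jun 17, 1997) before Fontaine, Quinn and Lindqvist (Aug 3, 1996).
Fontaine, Quinn and Lindqvist are each not accorded doyen status, so the next rule applies.
Among Fontaine, Quinn and Lindqvist, by years accredited (higher first): Fontaine (19 years) before Quinn (18 years) before Lindqvist (17 years).
Saleh and Whitfield both have date of arrival in the capital Dec 27, 1991, so the next rule applies.
Saleh and Whitfield are each not accorded doyen status, so the next rule applies.
Among Saleh and Whitfield, by years accredited (higher first): Saleh (21 years) before Whitfield (6 years).
So Leclerc takes precedence.

Leclerc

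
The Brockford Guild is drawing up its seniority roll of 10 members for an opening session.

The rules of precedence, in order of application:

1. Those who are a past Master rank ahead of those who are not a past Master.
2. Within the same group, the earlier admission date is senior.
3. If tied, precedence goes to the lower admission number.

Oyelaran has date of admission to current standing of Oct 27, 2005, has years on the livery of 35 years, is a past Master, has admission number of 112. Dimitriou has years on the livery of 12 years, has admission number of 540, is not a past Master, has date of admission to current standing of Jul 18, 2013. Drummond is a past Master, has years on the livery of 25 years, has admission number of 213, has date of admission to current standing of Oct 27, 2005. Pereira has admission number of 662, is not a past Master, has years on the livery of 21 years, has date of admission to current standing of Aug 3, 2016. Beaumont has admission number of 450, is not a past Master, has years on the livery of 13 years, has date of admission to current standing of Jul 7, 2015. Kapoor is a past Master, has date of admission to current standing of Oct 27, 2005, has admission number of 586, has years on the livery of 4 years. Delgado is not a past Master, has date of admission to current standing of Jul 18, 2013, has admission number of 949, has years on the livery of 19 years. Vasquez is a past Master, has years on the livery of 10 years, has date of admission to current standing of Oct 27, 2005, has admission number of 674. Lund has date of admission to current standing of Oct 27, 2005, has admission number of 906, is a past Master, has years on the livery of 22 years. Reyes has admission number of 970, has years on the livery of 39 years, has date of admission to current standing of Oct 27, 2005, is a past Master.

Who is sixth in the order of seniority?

By the first rule: Oyelaran, Drummond, Kapoor, Vasquez, Lund and Reyes (each a past Master); then Dimitriou, Delgado, Beaumont and Pereira (each not a past Master).
Oyelaran, Drummond, Kapoor, Vasquez, Lund and Reyes all have date of admission to current standing Oct 27, 2005, so the next rule applies.
Among Oyelaran, Drummond, Kapoor, Vasquez, Lund and Reyes, by admission number (lower first): Oyelaran (112) before Drummond (213) before Kapoor (586) before Vasquez (674) before Lund (906) before Reyes (970).
Among Dimitriou, Delgado, Beaumont and Pereira, by date of admission to current standing (earlier first): Dimitriou and Delgado (Jul 18, 2013) before Beaumont (Jul 7, 2015) before Pereira (Aug 3, 2016).
Among Dimitriou and Delgado, by admission number (lower first): Dimitriou (540) before Delgado (949).
Order: Oyelaran, Drummond, Kapoor, Vasquez, Lund, Reyes, Dimitriou, Delgado, Beaumont, Pereira.

Reyes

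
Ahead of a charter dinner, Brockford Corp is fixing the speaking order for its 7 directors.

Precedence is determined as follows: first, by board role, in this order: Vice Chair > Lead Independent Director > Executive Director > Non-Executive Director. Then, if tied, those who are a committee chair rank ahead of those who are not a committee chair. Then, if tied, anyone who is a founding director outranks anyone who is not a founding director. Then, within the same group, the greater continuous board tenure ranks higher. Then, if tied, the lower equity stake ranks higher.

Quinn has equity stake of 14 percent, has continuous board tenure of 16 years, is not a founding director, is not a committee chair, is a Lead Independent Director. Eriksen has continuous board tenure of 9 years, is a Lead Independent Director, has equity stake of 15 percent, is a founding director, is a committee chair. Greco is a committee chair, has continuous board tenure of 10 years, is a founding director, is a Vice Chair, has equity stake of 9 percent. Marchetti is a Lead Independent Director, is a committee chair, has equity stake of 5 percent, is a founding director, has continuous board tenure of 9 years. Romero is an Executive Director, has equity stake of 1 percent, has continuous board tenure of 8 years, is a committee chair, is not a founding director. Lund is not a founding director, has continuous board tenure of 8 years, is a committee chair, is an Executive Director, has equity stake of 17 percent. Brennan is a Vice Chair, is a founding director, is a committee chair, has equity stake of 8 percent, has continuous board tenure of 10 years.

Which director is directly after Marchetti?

By board role: Brennan and Greco (Vice Chair); then Marchetti, Eriksen and Quinn (Lead Independent Director); then Romero and Lund (Executive Director).
Brennan and Greco are each a committee chair, so the next rule applies.
Brennan and Greco are each a founding director, so the next rule applies.
Brennan and Greco both have continuous board tenure 10 years, so the next rule applies.
Among Brennan and Greco, by equity stake (lower first): Brennan (8 percent) before Greco (9 percent).
Among Marchetti, Eriksen and Quinn, a committee chair before not a committee chair: Marchetti and Eriksen (a committee chair) before Quinn (not a committee chair).
Marchetti and Eriksen are each a founding director, so the next rule applies.
Marchetti and Eriksen both have continuous board tenure 9 years, so the next rule applies.
Among Marchetti and Eriksen, by equity stake (lower first): Marchetti (5 percent) before Eriksen (15 percent).
Romero and Lund are each a committee chair, so the next rule applies.
Romero and Lund are each not a founding director, so the next rule applies.
Romero and Lund both have continuous board tenure 8 years, so the next rule applies.
Among Romero and Lund, by equity stake (lower first): Romero (1 percent) before Lund (17 percent).
Order: Brennan, Greco, Marchetti, Eriksen, Quinn, Romero, Lund.

Eriksen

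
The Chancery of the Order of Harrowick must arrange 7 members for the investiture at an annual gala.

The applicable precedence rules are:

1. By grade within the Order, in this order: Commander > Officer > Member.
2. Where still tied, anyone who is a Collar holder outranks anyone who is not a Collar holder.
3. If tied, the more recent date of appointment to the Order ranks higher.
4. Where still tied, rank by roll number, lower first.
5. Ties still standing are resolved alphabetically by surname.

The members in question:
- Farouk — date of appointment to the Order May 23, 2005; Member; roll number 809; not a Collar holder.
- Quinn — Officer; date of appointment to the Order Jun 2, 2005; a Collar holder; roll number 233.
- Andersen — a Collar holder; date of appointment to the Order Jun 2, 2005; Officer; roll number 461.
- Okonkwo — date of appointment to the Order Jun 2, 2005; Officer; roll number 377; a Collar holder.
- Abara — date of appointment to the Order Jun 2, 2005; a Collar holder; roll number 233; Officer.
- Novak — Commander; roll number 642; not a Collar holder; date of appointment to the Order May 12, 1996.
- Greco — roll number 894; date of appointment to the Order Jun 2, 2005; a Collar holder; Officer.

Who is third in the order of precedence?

Quinn

By grade within the Order: Novak (Commander); then Abara, Quinn, Okonkwo, Andersen and Greco (Officer); then Farouk (Member).
Abara, Quinn, Okonkwo, Andersen and Greco are each a Collar holder, so the next rule applies.
Abara, Quinn, Okonkwo, Andersen and Greco all have date of appointment to the Order Jun 2, 2005, so the next rule applies.
Among Abara, Quinn, Okonkwo, Andersen and Greco, by roll number (lower first): Abara and Quinn (233) before Okonkwo (377) before Andersen (461) before Greco (894).
Among Abara and Quinn, alphabetically by surname: Abara before Quinn.
Order: Novak, Abara, Quinn, Okonkwo, Andersen, Greco, Farouk.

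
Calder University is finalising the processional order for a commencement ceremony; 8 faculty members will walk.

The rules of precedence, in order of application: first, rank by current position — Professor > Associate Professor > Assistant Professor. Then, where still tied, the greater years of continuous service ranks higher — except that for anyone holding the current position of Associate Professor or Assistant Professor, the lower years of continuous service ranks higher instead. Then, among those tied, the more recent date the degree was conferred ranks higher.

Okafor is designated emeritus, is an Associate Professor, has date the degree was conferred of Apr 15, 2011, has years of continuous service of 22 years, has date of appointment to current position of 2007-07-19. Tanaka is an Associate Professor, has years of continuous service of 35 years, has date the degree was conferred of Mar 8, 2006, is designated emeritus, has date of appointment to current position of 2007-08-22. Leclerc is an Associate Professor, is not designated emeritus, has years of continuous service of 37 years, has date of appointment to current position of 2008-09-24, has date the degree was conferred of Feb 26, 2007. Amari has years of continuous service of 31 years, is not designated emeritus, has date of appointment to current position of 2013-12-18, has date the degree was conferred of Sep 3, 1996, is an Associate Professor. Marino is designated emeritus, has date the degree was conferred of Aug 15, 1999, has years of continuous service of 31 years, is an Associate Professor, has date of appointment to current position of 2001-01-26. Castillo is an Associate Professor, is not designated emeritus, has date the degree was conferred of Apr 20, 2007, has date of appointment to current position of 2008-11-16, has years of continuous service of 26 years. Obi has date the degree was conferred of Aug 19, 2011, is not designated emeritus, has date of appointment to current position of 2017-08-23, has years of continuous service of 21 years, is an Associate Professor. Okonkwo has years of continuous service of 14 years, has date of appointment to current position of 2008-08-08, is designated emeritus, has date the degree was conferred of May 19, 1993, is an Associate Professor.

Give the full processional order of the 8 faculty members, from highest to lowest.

By current position: Okonkwo, Obi, Okafor, Castillo, Marino, Amari, Tanaka and Leclerc (Associate Professor).
Among Okonkwo, Obi, Okafor, Castillo, Marino, Amari, Tanaka and Leclerc, by years of continuous service (lower first) (reversed rule for this group): Okonkwo (14 years) before Obi (21 years) before Okafor (22 years) before Castillo (26 years) before Marino and Amari (31 years) before Tanaka (35 years) before Leclerc (37 years).
Among Marino and Amari, by date the degree was conferred (later first): Marino (Aug 15, 1999) before Amari (Sep 3, 1996).
Full order: Okonkwo, Obi, Okafor, Castillo, Marino, Amari, Tanaka, Leclerc.

Okonkwo, Obi, Okafor, Castillo, Marino, Amari, Tanaka, Leclerc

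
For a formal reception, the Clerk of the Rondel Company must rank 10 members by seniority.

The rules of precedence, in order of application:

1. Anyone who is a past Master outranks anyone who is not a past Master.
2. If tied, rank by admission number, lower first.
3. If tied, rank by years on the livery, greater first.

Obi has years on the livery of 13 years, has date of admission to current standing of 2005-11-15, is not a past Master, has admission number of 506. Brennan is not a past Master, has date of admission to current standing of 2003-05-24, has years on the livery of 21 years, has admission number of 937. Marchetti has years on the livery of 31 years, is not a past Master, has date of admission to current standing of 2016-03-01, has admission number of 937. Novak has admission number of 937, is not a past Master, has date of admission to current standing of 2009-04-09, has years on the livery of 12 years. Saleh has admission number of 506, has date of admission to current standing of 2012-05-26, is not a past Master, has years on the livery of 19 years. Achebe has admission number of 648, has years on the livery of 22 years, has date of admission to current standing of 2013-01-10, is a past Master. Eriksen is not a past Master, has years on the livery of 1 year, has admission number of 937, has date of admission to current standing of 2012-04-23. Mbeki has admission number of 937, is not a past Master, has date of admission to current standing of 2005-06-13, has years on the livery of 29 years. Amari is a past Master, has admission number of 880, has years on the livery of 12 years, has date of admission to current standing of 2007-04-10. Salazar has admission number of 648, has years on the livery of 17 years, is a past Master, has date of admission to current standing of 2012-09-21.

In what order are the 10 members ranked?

Achebe, Salazar, Amari, Saleh, Obi, Marchetti, Mbeki, Brennan, Novak, Eriksen

By the first rule: Achebe, Salazar and Amari (each a past Master); then Saleh, Obi, Marchetti, Mbeki, Brennan, Novak and Eriksen (each not a past Master).
Among Achebe, Salazar and Amari, by admission number (lower first): Achebe and Salazar (648) before Amari (880).
Among Achebe and Salazar, by years on the livery (higher first): Achebe (22 years) before Salazar (17 years).
Among Saleh, Obi, Marchetti, Mbeki, Brennan, Novak and Eriksen, by admission number (lower first): Saleh and Obi (506) before Marchetti, Mbeki, Brennan, Novak and Eriksen (937).
Among Saleh and Obi, by years on the livery (higher first): Saleh (19 years) before Obi (13 years).
Among Marchetti, Mbeki, Brennan, Novak and Eriksen, by years on the livery (higher first): Marchetti (31 years) before Mbeki (29 years) before Brennan (21 years) before Novak (12 years) before Eriksen (1 year).
Full order: Achebe, Salazar, Amari, Saleh, Obi, Marchetti, Mbeki, Brennan, Novak, Eriksen.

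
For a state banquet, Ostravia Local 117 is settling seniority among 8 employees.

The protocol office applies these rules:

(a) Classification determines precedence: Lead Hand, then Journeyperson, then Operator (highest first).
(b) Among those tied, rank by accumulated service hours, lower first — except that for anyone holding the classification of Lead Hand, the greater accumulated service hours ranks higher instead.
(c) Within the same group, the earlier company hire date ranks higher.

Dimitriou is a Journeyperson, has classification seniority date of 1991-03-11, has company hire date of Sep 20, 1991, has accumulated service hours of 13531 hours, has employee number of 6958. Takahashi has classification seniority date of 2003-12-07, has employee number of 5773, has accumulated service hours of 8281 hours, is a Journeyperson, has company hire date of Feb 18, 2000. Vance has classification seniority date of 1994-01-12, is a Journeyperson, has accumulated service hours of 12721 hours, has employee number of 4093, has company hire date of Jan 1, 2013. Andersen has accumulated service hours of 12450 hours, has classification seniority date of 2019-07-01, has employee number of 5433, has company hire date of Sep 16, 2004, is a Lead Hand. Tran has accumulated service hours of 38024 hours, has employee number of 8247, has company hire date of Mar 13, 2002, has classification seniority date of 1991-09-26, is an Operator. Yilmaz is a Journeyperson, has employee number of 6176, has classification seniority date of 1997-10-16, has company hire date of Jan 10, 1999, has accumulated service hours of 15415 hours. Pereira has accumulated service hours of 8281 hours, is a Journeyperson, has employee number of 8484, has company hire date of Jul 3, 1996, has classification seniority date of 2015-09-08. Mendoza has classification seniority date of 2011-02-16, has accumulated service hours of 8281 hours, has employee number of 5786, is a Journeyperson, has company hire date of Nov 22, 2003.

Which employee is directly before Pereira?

By classification: Andersen (Lead Hand); then Pereira, Takahashi, Mendoza, Vance, Dimitriou and Yilmaz (Journeyperson); then Tran (Operator).
Among Pereira, Takahashi, Mendoza, Vance, Dimitriou and Yilmaz, by accumulated service hours (lower first): Pereira, Takahashi and Mendoza (8281 hours) before Vance (12721 hours) before Dimitriou (13531 hours) before Yilmaz (15415 hours).
Among Pereira, Takahashi and Mendoza, by company hire date (earlier first): Pereira (Jul 3, 1996) before Takahashi (Feb 18, 2000) before Mendoza (Nov 22, 2003).
Order: Andersen, Pereira, Takahashi, Mendoza, Vance, Dimitriou, Yilmaz, Tran.

Andersen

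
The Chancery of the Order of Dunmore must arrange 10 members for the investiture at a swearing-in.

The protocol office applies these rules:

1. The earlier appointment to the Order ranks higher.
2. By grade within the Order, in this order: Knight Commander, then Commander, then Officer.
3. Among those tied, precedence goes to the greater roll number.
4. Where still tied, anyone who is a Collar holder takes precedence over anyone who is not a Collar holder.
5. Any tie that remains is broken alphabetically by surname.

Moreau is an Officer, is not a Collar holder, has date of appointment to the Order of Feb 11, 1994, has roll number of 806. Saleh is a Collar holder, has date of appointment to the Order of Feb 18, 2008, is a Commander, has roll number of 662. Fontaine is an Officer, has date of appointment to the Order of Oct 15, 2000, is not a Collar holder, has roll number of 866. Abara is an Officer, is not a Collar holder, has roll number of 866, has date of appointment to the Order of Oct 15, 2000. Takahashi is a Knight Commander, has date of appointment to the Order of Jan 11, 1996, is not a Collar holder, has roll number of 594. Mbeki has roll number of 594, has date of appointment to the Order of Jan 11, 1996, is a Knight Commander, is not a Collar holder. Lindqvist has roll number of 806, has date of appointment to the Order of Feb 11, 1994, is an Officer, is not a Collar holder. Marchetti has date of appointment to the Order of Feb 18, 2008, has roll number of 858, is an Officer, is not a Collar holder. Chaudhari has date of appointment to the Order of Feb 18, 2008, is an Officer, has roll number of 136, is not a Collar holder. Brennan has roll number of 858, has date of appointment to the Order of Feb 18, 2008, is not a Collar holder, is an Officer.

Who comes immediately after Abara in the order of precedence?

Fontaine

By date of appointment to the Order (earlier first): Lindqvist and Moreau (both Feb 11, 1994); then Mbeki and Takahashi (both Jan 11, 1996); then Abara and Fontaine (both Oct 15, 2000); then Saleh, Brennan, Marchetti and Chaudhari (each Feb 18, 2008).
Lindqvist and Moreau are each Officer, so the next rule applies.
Lindqvist and Moreau both have roll number 806, so the next rule applies.
Lindqvist and Moreau are each not a Collar holder, so the next rule applies.
Among Lindqvist and Moreau, alphabetically by surname: Lindqvist before Moreau.
Mbeki and Takahashi are each Knight Commander, so the next rule applies.
Mbeki and Takahashi both have roll number 594, so the next rule applies.
Mbeki and Takahashi are each not a Collar holder, so the next rule applies.
Among Mbeki and Takahashi, alphabetically by surname: Mbeki before Takahashi.
Abara and Fontaine are each Officer, so the next rule applies.
Abara and Fontaine both have roll number 866, so the next rule applies.
Abara and Fontaine are each not a Collar holder, so the next rule applies.
Among Abara and Fontaine, alphabetically by surname: Abara before Fontaine.
Among Saleh, Brennan, Marchetti and Chaudhari, by grade within the Order: Saleh (Commander) before Brennan, Marchetti and Chaudhari (Officer).
Among Brennan, Marchetti and Chaudhari, by roll number (higher first): Brennan and Marchetti (858) before Chaudhari (136).
Brennan and Marchetti are each not a Collar holder, so the next rule applies.
Among Brennan and Marchetti, alphabetically by surname: Brennan before Marchetti.
Order: Lindqvist, Moreau, Mbeki, Takahashi, Abara, Fontaine, Saleh, Brennan, Marchetti, Chaudhari.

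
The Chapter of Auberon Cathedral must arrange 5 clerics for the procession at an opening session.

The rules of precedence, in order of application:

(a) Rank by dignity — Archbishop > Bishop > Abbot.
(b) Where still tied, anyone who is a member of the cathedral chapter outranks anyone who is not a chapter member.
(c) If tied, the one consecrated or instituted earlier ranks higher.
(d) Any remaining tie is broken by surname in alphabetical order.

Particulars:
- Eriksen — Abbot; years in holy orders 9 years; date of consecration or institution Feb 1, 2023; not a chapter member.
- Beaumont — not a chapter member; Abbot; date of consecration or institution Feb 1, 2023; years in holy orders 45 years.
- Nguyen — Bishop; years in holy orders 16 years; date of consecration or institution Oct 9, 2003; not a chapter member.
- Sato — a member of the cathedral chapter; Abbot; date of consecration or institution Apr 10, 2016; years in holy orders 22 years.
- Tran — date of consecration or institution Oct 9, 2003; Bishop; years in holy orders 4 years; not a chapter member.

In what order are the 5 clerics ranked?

Nguyen, Tran, Sato, Beaumont, Eriksen

By dignity: Nguyen and Tran (Bishop); then Sato, Beaumont and Eriksen (Abbot).
Nguyen and Tran are each not a chapter member, so the next rule applies.
Nguyen and Tran both have date of consecration or institution Oct 9, 2003, so the next rule applies.
Among Nguyen and Tran, alphabetically by surname: Nguyen before Tran.
Among Sato, Beaumont and Eriksen, a member of the cathedral chapter before not a chapter member: Sato (a member of the cathedral chapter) before Beaumont and Eriksen (not a chapter member).
Beaumont and Eriksen both have date of consecration or institution Feb 1, 2023, so the next rule applies.
Among Beaumont and Eriksen, alphabetically by surname: Beaumont before Eriksen.
Full order: Nguyen, Tran, Sato, Beaumont, Eriksen.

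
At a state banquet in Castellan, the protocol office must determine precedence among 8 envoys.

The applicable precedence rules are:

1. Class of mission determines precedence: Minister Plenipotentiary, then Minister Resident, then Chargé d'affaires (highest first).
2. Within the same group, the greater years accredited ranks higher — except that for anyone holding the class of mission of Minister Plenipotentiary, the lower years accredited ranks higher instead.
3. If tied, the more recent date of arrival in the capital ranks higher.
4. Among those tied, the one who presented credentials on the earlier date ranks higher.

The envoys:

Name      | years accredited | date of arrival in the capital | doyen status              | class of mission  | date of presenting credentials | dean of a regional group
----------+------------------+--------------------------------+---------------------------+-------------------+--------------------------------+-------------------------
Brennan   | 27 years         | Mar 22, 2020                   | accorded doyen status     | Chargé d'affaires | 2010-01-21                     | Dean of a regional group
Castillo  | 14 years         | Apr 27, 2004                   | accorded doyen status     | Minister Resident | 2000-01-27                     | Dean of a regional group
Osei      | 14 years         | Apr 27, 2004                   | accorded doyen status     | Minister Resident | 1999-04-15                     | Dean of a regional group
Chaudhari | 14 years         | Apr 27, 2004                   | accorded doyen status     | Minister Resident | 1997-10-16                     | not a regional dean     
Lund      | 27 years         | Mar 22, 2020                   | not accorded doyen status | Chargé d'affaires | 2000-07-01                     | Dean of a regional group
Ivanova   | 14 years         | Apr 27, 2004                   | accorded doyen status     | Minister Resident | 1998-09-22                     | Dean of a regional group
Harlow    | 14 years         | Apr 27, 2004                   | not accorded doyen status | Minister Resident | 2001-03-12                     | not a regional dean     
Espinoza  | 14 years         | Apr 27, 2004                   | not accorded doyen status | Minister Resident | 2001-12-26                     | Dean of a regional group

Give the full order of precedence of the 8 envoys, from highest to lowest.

Chaudhari, Ivanova, Osei, Castillo, Harlow, Espinoza, Lund, Brennan

By class of mission: Chaudhari, Ivanova, Osei, Castillo, Harlow and Espinoza (Minister Resident); then Lund and Brennan (Chargé d'affaires).
Chaudhari, Ivanova, Osei, Castillo, Harlow and Espinoza all have years accredited 14 years, so the next rule applies.
Chaudhari, Ivanova, Osei, Castillo, Harlow and Espinoza all have date of arrival in the capital Apr 27, 2004, so the next rule applies.
Among Chaudhari, Ivanova, Osei, Castillo, Harlow and Espinoza, by date of presenting credentials (earlier first): Chaudhari (1997-10-16) before Ivanova (1998-09-22) before Osei (1999-04-15) before Castillo (2000-01-27) before Harlow (2001-03-12) before Espinoza (2001-12-26).
Lund and Brennan both have years accredited 27 years, so the next rule applies.
Lund and Brennan both have date of arrival in the capital Mar 22, 2020, so the next rule applies.
Among Lund and Brennan, by date of presenting credentials (earlier first): Lund (2000-07-01) before Brennan (2010-01-21).
Full order: Chaudhari, Ivanova, Osei, Castillo, Harlow, Espinoza, Lund, Brennan.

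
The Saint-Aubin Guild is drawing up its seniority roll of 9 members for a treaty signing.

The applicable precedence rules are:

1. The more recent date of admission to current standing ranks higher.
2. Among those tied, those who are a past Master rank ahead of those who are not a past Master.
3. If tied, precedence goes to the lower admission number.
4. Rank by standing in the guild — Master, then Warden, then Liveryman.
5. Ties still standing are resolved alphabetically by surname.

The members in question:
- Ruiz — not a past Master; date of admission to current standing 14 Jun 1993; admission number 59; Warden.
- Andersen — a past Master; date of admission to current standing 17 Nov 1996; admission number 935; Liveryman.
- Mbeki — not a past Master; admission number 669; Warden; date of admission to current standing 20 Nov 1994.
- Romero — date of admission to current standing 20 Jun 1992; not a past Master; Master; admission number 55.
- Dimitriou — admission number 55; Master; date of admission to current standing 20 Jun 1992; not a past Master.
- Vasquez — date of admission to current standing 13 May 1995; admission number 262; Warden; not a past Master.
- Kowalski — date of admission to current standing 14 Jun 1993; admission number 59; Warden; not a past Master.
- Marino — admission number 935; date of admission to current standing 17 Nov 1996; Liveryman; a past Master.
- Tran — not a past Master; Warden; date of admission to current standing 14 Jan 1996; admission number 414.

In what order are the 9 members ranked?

By date of admission to current standing (later first): Andersen and Marino (both 17 Nov 1996); then Tran (14 Jan 1996); then Vasquez (13 May 1995); then Mbeki (20 Nov 1994); then Kowalski and Ruiz (both 14 Jun 1993); then Dimitriou and Romero (both 20 Jun 1992).
Andersen and Marino are each a past Master, so the next rule applies.
Andersen and Marino both have admission number 935, so the next rule applies.
Andersen and Marino are each Liveryman, so the next rule applies.
Among Andersen and Marino, alphabetically by surname: Andersen before Marino.
Kowalski and Ruiz are each not a past Master, so the next rule applies.
Kowalski and Ruiz both have admission number 59, so the next rule applies.
Kowalski and Ruiz are each Warden, so the next rule applies.
Among Kowalski and Ruiz, alphabetically by surname: Kowalski before Ruiz.
Dimitriou and Romero are each not a past Master, so the next rule applies.
Dimitriou and Romero both have admission number 55, so the next rule applies.
Dimitriou and Romero are each Master, so the next rule applies.
Among Dimitriou and Romero, alphabetically by surname: Dimitriou before Romero.
Full order: Andersen, Marino, Tran, Vasquez, Mbeki, Kowalski, Ruiz, Dimitriou, Romero.

Andersen, Marino, Tran, Vasquez, Mbeki, Kowalski, Ruiz, Dimitriou, Romero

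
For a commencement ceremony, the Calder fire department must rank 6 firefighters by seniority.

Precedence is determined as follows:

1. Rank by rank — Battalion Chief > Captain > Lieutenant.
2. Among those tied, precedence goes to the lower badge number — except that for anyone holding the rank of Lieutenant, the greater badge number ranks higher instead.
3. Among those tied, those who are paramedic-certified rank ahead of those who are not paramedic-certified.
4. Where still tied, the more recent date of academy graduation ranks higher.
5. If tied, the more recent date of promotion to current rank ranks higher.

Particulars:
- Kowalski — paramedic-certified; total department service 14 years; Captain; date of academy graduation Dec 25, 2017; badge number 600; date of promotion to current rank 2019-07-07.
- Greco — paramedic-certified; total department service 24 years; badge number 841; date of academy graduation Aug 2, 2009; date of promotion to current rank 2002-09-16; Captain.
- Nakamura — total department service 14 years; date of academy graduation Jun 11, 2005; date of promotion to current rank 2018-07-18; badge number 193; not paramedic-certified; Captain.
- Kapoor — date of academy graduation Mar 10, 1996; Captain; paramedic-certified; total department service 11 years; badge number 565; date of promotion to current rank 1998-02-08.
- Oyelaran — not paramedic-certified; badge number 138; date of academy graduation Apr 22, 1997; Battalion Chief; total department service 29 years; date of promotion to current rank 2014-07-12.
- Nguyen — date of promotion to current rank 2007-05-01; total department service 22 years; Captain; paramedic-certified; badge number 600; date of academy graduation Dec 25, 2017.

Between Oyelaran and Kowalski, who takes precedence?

Oyelaran

By rank: Oyelaran (Battalion Chief); then Nakamura, Kapoor, Kowalski, Nguyen and Greco (Captain).
Among Nakamura, Kapoor, Kowalski, Nguyen and Greco, by badge number (lower first): Nakamura (193) before Kapoor (565) before Kowalski and Nguyen (600) before Greco (841).
Kowalski and Nguyen are each paramedic-certified, so the next rule applies.
Kowalski and Nguyen both have date of academy graduation Dec 25, 2017, so the next rule applies.
Among Kowalski and Nguyen, by date of promotion to current rank (later first): Kowalski (2019-07-07) before Nguyen (2007-05-01).
So Oyelaran takes precedence.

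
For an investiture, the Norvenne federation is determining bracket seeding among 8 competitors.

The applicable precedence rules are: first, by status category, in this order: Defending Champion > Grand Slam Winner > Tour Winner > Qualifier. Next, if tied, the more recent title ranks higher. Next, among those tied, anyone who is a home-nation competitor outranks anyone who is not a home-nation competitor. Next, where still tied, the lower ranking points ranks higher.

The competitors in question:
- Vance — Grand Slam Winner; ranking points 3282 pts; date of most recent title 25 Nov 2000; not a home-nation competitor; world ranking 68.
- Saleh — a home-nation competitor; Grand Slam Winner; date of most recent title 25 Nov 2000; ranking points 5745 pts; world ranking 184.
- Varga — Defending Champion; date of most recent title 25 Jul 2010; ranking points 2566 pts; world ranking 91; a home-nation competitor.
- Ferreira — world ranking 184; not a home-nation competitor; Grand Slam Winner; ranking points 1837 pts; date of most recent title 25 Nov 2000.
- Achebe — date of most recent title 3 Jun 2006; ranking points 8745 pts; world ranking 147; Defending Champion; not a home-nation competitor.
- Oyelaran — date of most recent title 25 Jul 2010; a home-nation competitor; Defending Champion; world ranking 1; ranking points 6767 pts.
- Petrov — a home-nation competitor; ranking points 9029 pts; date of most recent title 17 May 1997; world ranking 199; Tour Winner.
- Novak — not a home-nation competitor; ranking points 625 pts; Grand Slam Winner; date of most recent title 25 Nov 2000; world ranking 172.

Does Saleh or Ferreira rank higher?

By status category: Varga, Oyelaran and Achebe (Defending Champion); then Saleh, Novak, Ferreira and Vance (Grand Slam Winner); then Petrov (Tour Winner).
Among Varga, Oyelaran and Achebe, by date of most recent title (later first): Varga and Oyelaran (25 Jul 2010) before Achebe (3 Jun 2006).
Varga and Oyelaran are each a home-nation competitor, so the next rule applies.
Among Varga and Oyelaran, by ranking points (lower first): Varga (2566 pts) before Oyelaran (6767 pts).
Saleh, Novak, Ferreira and Vance all have date of most recent title 25 Nov 2000, so the next rule applies.
Among Saleh, Novak, Ferreira and Vance, a home-nation competitor before not a home-nation competitor: Saleh (a home-nation competitor) before Novak, Ferreira and Vance (not a home-nation competitor).
Among Novak, Ferreira and Vance, by ranking points (lower first): Novak (625 pts) before Ferreira (1837 pts) before Vance (3282 pts).
So Saleh takes precedence.

Saleh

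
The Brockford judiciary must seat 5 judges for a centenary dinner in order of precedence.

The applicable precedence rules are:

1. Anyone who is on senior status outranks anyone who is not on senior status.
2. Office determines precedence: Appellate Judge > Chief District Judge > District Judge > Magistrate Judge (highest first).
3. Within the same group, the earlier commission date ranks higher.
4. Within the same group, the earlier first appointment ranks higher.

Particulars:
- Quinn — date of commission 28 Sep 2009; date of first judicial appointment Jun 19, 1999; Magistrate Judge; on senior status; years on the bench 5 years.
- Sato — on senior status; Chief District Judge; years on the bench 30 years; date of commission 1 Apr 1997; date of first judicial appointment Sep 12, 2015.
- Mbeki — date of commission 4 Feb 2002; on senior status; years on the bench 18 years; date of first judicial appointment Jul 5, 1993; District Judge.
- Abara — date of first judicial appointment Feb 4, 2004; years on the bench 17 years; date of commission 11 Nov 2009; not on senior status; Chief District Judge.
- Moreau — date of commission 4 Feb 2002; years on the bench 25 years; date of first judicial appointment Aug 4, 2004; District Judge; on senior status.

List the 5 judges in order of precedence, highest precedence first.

Sato, Mbeki, Moreau, Quinn, Abara

By the first rule: Sato, Mbeki, Moreau and Quinn (each on senior status); then Abara (not on senior status).
Among Sato, Mbeki, Moreau and Quinn, by office: Sato (Chief District Judge) before Mbeki and Moreau (District Judge) before Quinn (Magistrate Judge).
Mbeki and Moreau both have date of commission 4 Feb 2002, so the next rule applies.
Among Mbeki and Moreau, by date of first judicial appointment (earlier first): Mbeki (Jul 5, 1993) before Moreau (Aug 4, 2004).
Full order: Sato, Mbeki, Moreau, Quinn, Abara.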